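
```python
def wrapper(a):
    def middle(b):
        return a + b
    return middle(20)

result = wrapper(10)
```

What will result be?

Step 1: wrapper(10) passes a = 10.
Step 2: middle(20) has b = 20, reads a = 10 from enclosing.
Step 3: result = 10 + 20 = 30

The answer is 30.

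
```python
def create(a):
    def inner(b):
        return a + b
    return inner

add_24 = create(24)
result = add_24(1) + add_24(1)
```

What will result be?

Step 1: add_24 captures a = 24.
Step 2: add_24(1) = 24 + 1 = 25, called twice.
Step 3: result = 25 + 25 = 50

The answer is 50.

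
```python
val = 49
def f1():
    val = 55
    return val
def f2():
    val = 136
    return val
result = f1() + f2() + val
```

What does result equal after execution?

Step 1: Each function shadows global val with its own local.
Step 2: f1() returns 55, f2() returns 136.
Step 3: Global val = 49 is unchanged. result = 55 + 136 + 49 = 240

The answer is 240.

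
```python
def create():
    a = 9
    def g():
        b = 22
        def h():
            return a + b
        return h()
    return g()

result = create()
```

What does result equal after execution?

Step 1: create() defines a = 9. g() defines b = 22.
Step 2: h() accesses both from enclosing scopes: a = 9, b = 22.
Step 3: result = 9 + 22 = 31

The answer is 31.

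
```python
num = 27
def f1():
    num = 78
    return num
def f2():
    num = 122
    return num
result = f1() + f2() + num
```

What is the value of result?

Step 1: Each function shadows global num with its own local.
Step 2: f1() returns 78, f2() returns 122.
Step 3: Global num = 27 is unchanged. result = 78 + 122 + 27 = 227

The answer is 227.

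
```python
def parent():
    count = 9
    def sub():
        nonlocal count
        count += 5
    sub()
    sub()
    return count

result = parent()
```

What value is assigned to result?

Step 1: count starts at 9.
Step 2: sub() is called 2 times, each adding 5.
Step 3: count = 9 + 5 * 2 = 19

The answer is 19.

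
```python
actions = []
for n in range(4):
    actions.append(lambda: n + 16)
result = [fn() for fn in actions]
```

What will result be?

Step 1: All lambdas capture n by reference. After the loop, n = 3.
Step 2: Each call returns 3 + 16 = 19.
Step 3: result = [19, 19, 19, 19]

The answer is [19, 19, 19, 19].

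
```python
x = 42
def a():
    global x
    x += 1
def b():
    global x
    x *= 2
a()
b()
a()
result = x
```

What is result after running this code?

Step 1: x = 42.
Step 2: a(): x = 42 + 1 = 43.
Step 3: b(): x = 43 * 2 = 86.
Step 4: a(): x = 86 + 1 = 87

The answer is 87.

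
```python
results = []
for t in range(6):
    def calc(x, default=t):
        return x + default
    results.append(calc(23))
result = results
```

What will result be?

Step 1: Default argument default=t is evaluated at function definition time.
Step 2: Each iteration creates calc with default = current t value.
Step 3: calc(23) returns 23 + default. results = [23, 24, 25, 26, 27, 28]

The answer is [23, 24, 25, 26, 27, 28].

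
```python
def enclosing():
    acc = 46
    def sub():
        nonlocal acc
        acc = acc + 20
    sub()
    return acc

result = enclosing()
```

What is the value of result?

Step 1: enclosing() sets acc = 46.
Step 2: sub() uses nonlocal to modify acc in enclosing's scope: acc = 46 + 20 = 66.
Step 3: enclosing() returns the modified acc = 66

The answer is 66.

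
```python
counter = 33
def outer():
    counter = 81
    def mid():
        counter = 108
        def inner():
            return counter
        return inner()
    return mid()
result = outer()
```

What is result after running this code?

Step 1: Three levels of shadowing: global 33, outer 81, mid 108.
Step 2: inner() finds counter = 108 in enclosing mid() scope.
Step 3: result = 108

The answer is 108.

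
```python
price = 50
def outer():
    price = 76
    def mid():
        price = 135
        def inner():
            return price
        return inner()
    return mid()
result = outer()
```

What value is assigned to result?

Step 1: Three levels of shadowing: global 50, outer 76, mid 135.
Step 2: inner() finds price = 135 in enclosing mid() scope.
Step 3: result = 135

The answer is 135.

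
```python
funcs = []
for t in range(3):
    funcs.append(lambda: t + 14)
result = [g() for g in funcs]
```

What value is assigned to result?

Step 1: All lambdas capture t by reference. After the loop, t = 2.
Step 2: Each call returns 2 + 14 = 16.
Step 3: result = [16, 16, 16]

The answer is [16, 16, 16].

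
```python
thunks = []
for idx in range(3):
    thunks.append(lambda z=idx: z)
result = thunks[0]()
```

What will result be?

Step 1: Default argument z=idx captures idx's value at each iteration.
Step 2: thunks[0] captured z = 0 when idx was 0.
Step 3: result = 0

The answer is 0.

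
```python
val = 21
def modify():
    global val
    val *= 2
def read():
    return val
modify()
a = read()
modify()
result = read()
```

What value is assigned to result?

Step 1: val = 21.
Step 2: First modify(): val = 21 * 2 = 42.
Step 3: Second modify(): val = 42 * 2 = 84.
Step 4: read() returns 84

The answer is 84.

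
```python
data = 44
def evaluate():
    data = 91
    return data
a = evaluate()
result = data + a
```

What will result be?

Step 1: Global data = 44. evaluate() returns local data = 91.
Step 2: a = 91. Global data still = 44.
Step 3: result = 44 + 91 = 135

The answer is 135.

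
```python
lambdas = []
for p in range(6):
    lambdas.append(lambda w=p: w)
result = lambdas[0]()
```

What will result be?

Step 1: Default argument w=p captures p's value at each iteration.
Step 2: lambdas[0] captured w = 0 when p was 0.
Step 3: result = 0

The answer is 0.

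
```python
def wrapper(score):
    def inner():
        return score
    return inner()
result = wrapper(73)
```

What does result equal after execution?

Step 1: wrapper(73) binds parameter score = 73.
Step 2: inner() looks up score in enclosing scope and finds the parameter score = 73.
Step 3: result = 73

The answer is 73.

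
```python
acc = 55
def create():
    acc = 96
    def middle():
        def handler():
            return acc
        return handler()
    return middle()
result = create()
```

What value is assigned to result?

Step 1: create() defines acc = 96. middle() and handler() have no local acc.
Step 2: handler() checks local (none), enclosing middle() (none), enclosing create() and finds acc = 96.
Step 3: result = 96

The answer is 96.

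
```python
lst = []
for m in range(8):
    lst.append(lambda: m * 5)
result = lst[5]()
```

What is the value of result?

Step 1: All lambdas reference the same variable m (late binding).
Step 2: After the loop, m = 7. Every lambda returns m * 5.
Step 3: lst[5]() = 7 * 5 = 35

The answer is 35.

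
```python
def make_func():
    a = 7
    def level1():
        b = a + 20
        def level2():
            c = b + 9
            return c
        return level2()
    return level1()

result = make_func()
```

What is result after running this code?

Step 1: a = 7. b = a + 20 = 27.
Step 2: c = b + 9 = 27 + 9 = 36.
Step 3: result = 36

The answer is 36.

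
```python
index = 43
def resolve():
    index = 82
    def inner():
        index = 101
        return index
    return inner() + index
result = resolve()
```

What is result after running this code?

Step 1: resolve() has local index = 82. inner() has local index = 101.
Step 2: inner() returns its local index = 101.
Step 3: resolve() returns 101 + its own index (82) = 183

The answer is 183.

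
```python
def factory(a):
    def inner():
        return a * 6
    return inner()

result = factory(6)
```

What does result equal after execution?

Step 1: factory(6) binds parameter a = 6.
Step 2: inner() accesses a = 6 from enclosing scope.
Step 3: result = 6 * 6 = 36

The answer is 36.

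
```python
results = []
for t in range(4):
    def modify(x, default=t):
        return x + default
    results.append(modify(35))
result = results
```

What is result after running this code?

Step 1: Default argument default=t is evaluated at function definition time.
Step 2: Each iteration creates modify with default = current t value.
Step 3: modify(35) returns 35 + default. results = [35, 36, 37, 38]

The answer is [35, 36, 37, 38].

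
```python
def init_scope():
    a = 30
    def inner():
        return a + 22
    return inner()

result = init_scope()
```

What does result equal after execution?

Step 1: init_scope() defines a = 30.
Step 2: inner() reads a = 30 from enclosing scope, returns 30 + 22 = 52.
Step 3: result = 52

The answer is 52.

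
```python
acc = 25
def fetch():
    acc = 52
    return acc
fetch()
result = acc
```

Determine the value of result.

Step 1: acc = 25 globally.
Step 2: fetch() creates a LOCAL acc = 52 (no global keyword!).
Step 3: The global acc is unchanged. result = 25

The answer is 25.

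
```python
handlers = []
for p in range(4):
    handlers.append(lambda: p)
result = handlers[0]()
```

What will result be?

Step 1: The loop creates 4 lambdas, all referencing the same variable p.
Step 2: After the loop, p = 3 (final value).
Step 3: handlers[0]() looks up p at call time and finds 3. This is the late binding gotcha. result = 3

The answer is 3.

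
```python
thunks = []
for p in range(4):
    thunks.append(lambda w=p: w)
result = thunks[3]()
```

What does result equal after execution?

Step 1: Default argument w=p captures p's value at each iteration.
Step 2: thunks[3] captured w = 3 when p was 3.
Step 3: result = 3

The answer is 3.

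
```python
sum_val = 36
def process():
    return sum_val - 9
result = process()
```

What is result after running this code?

Step 1: sum_val = 36 is defined globally.
Step 2: process() looks up sum_val from global scope = 36, then computes 36 - 9 = 27.
Step 3: result = 27

The answer is 27.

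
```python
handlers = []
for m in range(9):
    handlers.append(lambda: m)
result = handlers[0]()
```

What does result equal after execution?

Step 1: The loop creates 9 lambdas, all referencing the same variable m.
Step 2: After the loop, m = 8 (final value).
Step 3: handlers[0]() looks up m at call time and finds 8. This is the late binding gotcha. result = 8

The answer is 8.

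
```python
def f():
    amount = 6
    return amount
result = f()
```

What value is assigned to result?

Step 1: f() defines amount = 6 in its local scope.
Step 2: return amount finds the local variable amount = 6.
Step 3: result = 6

The answer is 6.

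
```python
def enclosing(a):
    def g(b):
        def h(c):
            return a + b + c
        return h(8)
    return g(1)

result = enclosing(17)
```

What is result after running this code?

Step 1: a = 17, b = 1, c = 8 across three nested scopes.
Step 2: h() accesses all three via LEGB rule.
Step 3: result = 17 + 1 + 8 = 26

The answer is 26.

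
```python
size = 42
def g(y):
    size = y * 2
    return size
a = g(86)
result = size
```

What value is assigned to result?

Step 1: Global size = 42.
Step 2: g(86) creates local size = 86 * 2 = 172.
Step 3: Global size unchanged because no global keyword. result = 42

The answer is 42.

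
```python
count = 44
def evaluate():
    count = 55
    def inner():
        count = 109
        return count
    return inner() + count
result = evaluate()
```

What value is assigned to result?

Step 1: evaluate() has local count = 55. inner() has local count = 109.
Step 2: inner() returns its local count = 109.
Step 3: evaluate() returns 109 + its own count (55) = 164

The answer is 164.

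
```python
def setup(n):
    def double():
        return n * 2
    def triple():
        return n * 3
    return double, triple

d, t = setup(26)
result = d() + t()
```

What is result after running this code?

Step 1: Both closures capture the same n = 26.
Step 2: d() = 26 * 2 = 52, t() = 26 * 3 = 78.
Step 3: result = 52 + 78 = 130

The answer is 130.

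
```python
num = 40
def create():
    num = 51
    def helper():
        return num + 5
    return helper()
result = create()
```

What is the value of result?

Step 1: create() shadows global num with num = 51.
Step 2: helper() finds num = 51 in enclosing scope, computes 51 + 5 = 56.
Step 3: result = 56

The answer is 56.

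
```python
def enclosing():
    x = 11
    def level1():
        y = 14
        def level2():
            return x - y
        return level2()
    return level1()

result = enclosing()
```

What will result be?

Step 1: x = 11 in enclosing. y = 14 in level1.
Step 2: level2() reads x = 11 and y = 14 from enclosing scopes.
Step 3: result = 11 - 14 = -3

The answer is -3.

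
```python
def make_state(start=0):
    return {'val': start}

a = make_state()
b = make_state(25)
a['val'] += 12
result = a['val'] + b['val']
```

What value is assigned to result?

Step 1: make_state() returns a new dict each call (immutable default 0).
Step 2: a = {'val': 0}, b = {'val': 25}.
Step 3: a['val'] += 12 = 12. result = 12 + 25 = 37

The answer is 37.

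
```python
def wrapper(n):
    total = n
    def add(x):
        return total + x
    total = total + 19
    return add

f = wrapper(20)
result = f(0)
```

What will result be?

Step 1: wrapper(20) sets total = 20, then total = 20 + 19 = 39.
Step 2: Closures capture by reference, so add sees total = 39.
Step 3: f(0) returns 39 + 0 = 39

The answer is 39.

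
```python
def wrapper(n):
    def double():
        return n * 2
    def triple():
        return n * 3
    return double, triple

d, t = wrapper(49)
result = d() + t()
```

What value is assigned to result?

Step 1: Both closures capture the same n = 49.
Step 2: d() = 49 * 2 = 98, t() = 49 * 3 = 147.
Step 3: result = 98 + 147 = 245

The answer is 245.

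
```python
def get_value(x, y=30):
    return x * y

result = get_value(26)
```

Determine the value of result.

Step 1: get_value(26) uses default y = 30.
Step 2: Returns 26 * 30 = 780.
Step 3: result = 780

The answer is 780.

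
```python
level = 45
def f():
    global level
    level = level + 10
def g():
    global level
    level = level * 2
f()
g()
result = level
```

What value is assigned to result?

Step 1: level = 45.
Step 2: f() adds 10: level = 45 + 10 = 55.
Step 3: g() doubles: level = 55 * 2 = 110.
Step 4: result = 110

The answer is 110.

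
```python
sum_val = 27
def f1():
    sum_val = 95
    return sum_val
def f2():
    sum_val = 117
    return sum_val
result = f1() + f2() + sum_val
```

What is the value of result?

Step 1: Each function shadows global sum_val with its own local.
Step 2: f1() returns 95, f2() returns 117.
Step 3: Global sum_val = 27 is unchanged. result = 95 + 117 + 27 = 239

The answer is 239.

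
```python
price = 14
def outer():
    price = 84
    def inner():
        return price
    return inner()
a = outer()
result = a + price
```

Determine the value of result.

Step 1: outer() has local price = 84. inner() reads from enclosing.
Step 2: outer() returns 84. Global price = 14 unchanged.
Step 3: result = 84 + 14 = 98

The answer is 98.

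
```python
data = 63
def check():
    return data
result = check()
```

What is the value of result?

Step 1: data = 63 is defined in the global scope.
Step 2: check() looks up data. No local data exists, so Python checks the global scope via LEGB rule and finds data = 63.
Step 3: result = 63

The answer is 63.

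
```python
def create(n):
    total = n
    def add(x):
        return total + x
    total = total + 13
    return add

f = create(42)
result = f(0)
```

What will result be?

Step 1: create(42) sets total = 42, then total = 42 + 13 = 55.
Step 2: Closures capture by reference, so add sees total = 55.
Step 3: f(0) returns 55 + 0 = 55

The answer is 55.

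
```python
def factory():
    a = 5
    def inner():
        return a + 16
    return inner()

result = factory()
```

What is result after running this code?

Step 1: factory() defines a = 5.
Step 2: inner() reads a = 5 from enclosing scope, returns 5 + 16 = 21.
Step 3: result = 21

The answer is 21.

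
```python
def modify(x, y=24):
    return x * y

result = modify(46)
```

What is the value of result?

Step 1: modify(46) uses default y = 24.
Step 2: Returns 46 * 24 = 1104.
Step 3: result = 1104

The answer is 1104.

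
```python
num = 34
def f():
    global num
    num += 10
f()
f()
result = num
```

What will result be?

Step 1: num = 34.
Step 2: First f(): num = 34 + 10 = 44.
Step 3: Second f(): num = 44 + 10 = 54. result = 54

The answer is 54.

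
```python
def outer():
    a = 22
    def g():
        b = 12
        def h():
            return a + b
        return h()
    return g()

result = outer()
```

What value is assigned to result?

Step 1: outer() defines a = 22. g() defines b = 12.
Step 2: h() accesses both from enclosing scopes: a = 22, b = 12.
Step 3: result = 22 + 12 = 34

The answer is 34.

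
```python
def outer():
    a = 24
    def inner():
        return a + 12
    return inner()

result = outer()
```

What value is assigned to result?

Step 1: outer() defines a = 24.
Step 2: inner() reads a = 24 from enclosing scope, returns 24 + 12 = 36.
Step 3: result = 36

The answer is 36.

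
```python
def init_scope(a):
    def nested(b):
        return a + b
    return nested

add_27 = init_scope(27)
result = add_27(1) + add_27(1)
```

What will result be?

Step 1: add_27 captures a = 27.
Step 2: add_27(1) = 27 + 1 = 28, called twice.
Step 3: result = 28 + 28 = 56

The answer is 56.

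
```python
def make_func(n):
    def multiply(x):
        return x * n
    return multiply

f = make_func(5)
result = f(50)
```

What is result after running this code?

Step 1: make_func(5) returns multiply closure with n = 5.
Step 2: f(50) computes 50 * 5 = 250.
Step 3: result = 250

The answer is 250.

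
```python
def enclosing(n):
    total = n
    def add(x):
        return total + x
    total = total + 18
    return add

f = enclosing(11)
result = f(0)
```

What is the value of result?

Step 1: enclosing(11) sets total = 11, then total = 11 + 18 = 29.
Step 2: Closures capture by reference, so add sees total = 29.
Step 3: f(0) returns 29 + 0 = 29

The answer is 29.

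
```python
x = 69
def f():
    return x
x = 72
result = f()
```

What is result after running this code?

Step 1: x is first set to 69, then reassigned to 72.
Step 2: f() is called after the reassignment, so it looks up the current global x = 72.
Step 3: result = 72

The answer is 72.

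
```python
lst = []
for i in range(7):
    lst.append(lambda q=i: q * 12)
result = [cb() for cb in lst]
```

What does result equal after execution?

Step 1: Default arg q=i captures i at each iteration.
Step 2: lst[k] has q defaulting to k, returns k * 12.
Step 3: result = [0, 12, 24, 36, 48, 60, 72]

The answer is [0, 12, 24, 36, 48, 60, 72].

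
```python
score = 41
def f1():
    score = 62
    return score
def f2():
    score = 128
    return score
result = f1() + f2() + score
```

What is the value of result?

Step 1: Each function shadows global score with its own local.
Step 2: f1() returns 62, f2() returns 128.
Step 3: Global score = 41 is unchanged. result = 62 + 128 + 41 = 231

The answer is 231.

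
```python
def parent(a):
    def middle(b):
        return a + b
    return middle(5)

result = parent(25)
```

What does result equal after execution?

Step 1: parent(25) passes a = 25.
Step 2: middle(5) has b = 5, reads a = 25 from enclosing.
Step 3: result = 25 + 5 = 30

The answer is 30.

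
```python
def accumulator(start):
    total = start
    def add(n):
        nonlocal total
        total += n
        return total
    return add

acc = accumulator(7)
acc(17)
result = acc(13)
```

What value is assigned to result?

Step 1: accumulator(7) creates closure with total = 7.
Step 2: First acc(17): total = 7 + 17 = 24.
Step 3: Second acc(13): total = 24 + 13 = 37. result = 37

The answer is 37.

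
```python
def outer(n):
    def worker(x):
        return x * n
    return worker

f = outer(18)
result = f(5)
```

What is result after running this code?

Step 1: outer(18) creates a closure capturing n = 18.
Step 2: f(5) computes 5 * 18 = 90.
Step 3: result = 90

The answer is 90.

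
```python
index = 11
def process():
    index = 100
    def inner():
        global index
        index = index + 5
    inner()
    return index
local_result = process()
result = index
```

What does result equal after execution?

Step 1: Global index = 11. process() creates local index = 100.
Step 2: inner() declares global index and adds 5: global index = 11 + 5 = 16.
Step 3: process() returns its local index = 100 (unaffected by inner).
Step 4: result = global index = 16

The answer is 16.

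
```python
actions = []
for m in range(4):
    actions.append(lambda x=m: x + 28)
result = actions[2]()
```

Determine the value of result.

Step 1: Default argument x=m captures m's value at definition time.
Step 2: actions[2] was defined when m = 2, so x defaults to 2.
Step 3: result = 2 + 28 = 30 (default arg fixes the late binding issue)

The answer is 30.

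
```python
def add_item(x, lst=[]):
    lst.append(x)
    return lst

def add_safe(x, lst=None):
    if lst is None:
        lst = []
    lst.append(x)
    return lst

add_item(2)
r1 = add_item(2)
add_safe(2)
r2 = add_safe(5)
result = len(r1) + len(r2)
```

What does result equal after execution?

Step 1: add_item shares mutable default: after 2 calls, lst = [2, 2], len = 2.
Step 2: add_safe creates fresh list each time: r2 = [5], len = 1.
Step 3: result = 2 + 1 = 3

The answer is 3.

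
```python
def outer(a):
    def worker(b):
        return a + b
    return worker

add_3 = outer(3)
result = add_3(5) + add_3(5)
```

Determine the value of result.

Step 1: add_3 captures a = 3.
Step 2: add_3(5) = 3 + 5 = 8, called twice.
Step 3: result = 8 + 8 = 16

The answer is 16.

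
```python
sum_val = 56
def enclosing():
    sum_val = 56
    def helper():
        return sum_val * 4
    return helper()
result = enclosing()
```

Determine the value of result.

Step 1: enclosing() shadows global sum_val with sum_val = 56.
Step 2: helper() finds sum_val = 56 in enclosing scope, computes 56 * 4 = 224.
Step 3: result = 224

The answer is 224.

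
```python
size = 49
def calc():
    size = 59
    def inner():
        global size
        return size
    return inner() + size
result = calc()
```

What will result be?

Step 1: Global size = 49. calc() shadows with local size = 59.
Step 2: inner() uses global keyword, so inner() returns global size = 49.
Step 3: calc() returns 49 + 59 = 108

The answer is 108.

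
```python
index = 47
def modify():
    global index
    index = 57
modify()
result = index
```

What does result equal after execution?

Step 1: index = 47 globally.
Step 2: modify() declares global index and sets it to 57.
Step 3: After modify(), global index = 57. result = 57

The answer is 57.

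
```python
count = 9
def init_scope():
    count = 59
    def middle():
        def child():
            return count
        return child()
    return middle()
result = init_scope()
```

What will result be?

Step 1: init_scope() defines count = 59. middle() and child() have no local count.
Step 2: child() checks local (none), enclosing middle() (none), enclosing init_scope() and finds count = 59.
Step 3: result = 59

The answer is 59.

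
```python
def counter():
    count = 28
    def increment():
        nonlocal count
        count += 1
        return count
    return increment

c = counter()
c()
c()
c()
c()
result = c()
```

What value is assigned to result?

Step 1: counter() creates closure with count = 28.
Step 2: Each c() call increments count via nonlocal. After 5 calls: 28 + 5 = 33.
Step 3: result = 33

The answer is 33.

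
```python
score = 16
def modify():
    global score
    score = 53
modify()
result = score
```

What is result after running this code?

Step 1: score = 16 globally.
Step 2: modify() declares global score and sets it to 53.
Step 3: After modify(), global score = 53. result = 53

The answer is 53.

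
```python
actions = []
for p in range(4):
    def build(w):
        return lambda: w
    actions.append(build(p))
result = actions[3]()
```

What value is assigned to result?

Step 1: build(p) creates a new scope capturing w = p at call time.
Step 2: actions[3] = build(3), so its lambda captures w = 3.
Step 3: result = 3 (closure factory fixes late binding)

The answer is 3.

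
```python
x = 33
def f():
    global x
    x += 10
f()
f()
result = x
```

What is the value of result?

Step 1: x = 33.
Step 2: First f(): x = 33 + 10 = 43.
Step 3: Second f(): x = 43 + 10 = 53. result = 53

The answer is 53.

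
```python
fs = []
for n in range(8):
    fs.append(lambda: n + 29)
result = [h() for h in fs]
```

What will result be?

Step 1: All lambdas capture n by reference. After the loop, n = 7.
Step 2: Each call returns 7 + 29 = 36.
Step 3: result = [36, 36, 36, 36, 36, 36, 36, 36]

The answer is [36, 36, 36, 36, 36, 36, 36, 36].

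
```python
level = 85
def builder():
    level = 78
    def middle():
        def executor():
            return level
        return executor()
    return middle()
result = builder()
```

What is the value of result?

Step 1: builder() defines level = 78. middle() and executor() have no local level.
Step 2: executor() checks local (none), enclosing middle() (none), enclosing builder() and finds level = 78.
Step 3: result = 78

The answer is 78.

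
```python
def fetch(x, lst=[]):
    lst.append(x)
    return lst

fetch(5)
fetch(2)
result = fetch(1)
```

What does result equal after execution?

Step 1: Mutable default argument gotcha! The list [] is created once.
Step 2: Each call appends to the SAME list: [5], [5, 2], [5, 2, 1].
Step 3: result = [5, 2, 1]

The answer is [5, 2, 1].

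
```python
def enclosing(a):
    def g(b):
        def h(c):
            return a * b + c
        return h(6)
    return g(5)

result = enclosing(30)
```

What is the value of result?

Step 1: a = 30, b = 5, c = 6.
Step 2: h() computes a * b + c = 30 * 5 + 6 = 156.
Step 3: result = 156

The answer is 156.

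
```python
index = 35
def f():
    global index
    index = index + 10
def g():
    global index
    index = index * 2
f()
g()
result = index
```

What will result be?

Step 1: index = 35.
Step 2: f() adds 10: index = 35 + 10 = 45.
Step 3: g() doubles: index = 45 * 2 = 90.
Step 4: result = 90

The answer is 90.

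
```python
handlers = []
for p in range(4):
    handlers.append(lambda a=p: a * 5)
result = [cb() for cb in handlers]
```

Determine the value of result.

Step 1: Default arg a=p captures p at each iteration.
Step 2: handlers[k] has a defaulting to k, returns k * 5.
Step 3: result = [0, 5, 10, 15]

The answer is [0, 5, 10, 15].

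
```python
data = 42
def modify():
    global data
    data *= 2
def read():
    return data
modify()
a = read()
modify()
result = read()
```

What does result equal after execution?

Step 1: data = 42.
Step 2: First modify(): data = 42 * 2 = 84.
Step 3: Second modify(): data = 84 * 2 = 168.
Step 4: read() returns 168

The answer is 168.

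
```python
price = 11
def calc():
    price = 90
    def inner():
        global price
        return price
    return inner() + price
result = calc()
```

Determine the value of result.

Step 1: Global price = 11. calc() shadows with local price = 90.
Step 2: inner() uses global keyword, so inner() returns global price = 11.
Step 3: calc() returns 11 + 90 = 101

The answer is 101.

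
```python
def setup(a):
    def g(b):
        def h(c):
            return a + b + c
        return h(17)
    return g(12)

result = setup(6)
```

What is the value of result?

Step 1: a = 6, b = 12, c = 17 across three nested scopes.
Step 2: h() accesses all three via LEGB rule.
Step 3: result = 6 + 12 + 17 = 35

The answer is 35.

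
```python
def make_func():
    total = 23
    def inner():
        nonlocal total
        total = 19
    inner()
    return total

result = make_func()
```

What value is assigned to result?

Step 1: make_func() sets total = 23.
Step 2: inner() uses nonlocal to reassign total = 19.
Step 3: result = 19

The answer is 19.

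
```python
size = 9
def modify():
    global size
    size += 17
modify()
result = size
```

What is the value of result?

Step 1: size = 9 globally.
Step 2: modify() modifies global size: size += 17 = 26.
Step 3: result = 26

The answer is 26.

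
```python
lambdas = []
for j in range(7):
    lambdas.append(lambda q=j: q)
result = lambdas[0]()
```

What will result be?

Step 1: Default argument q=j captures j's value at each iteration.
Step 2: lambdas[0] captured q = 0 when j was 0.
Step 3: result = 0

The answer is 0.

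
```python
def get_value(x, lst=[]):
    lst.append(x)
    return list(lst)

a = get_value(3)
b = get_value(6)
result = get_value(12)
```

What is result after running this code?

Step 1: Default list is shared. list() creates copies for return values.
Step 2: Internal list grows: [3] -> [3, 6] -> [3, 6, 12].
Step 3: result = [3, 6, 12]

The answer is [3, 6, 12].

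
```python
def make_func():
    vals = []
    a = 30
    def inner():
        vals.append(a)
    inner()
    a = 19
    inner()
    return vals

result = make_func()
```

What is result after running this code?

Step 1: a = 30. inner() appends current a to vals.
Step 2: First inner(): appends 30. Then a = 19.
Step 3: Second inner(): appends 19 (closure sees updated a). result = [30, 19]

The answer is [30, 19].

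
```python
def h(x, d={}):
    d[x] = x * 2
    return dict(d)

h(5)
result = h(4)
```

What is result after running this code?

Step 1: Mutable default dict is shared across calls.
Step 2: First call adds 5: 10. Second call adds 4: 8.
Step 3: result = {5: 10, 4: 8}

The answer is {5: 10, 4: 8}.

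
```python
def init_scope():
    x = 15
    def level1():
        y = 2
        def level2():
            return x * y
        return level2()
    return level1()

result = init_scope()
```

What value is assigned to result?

Step 1: x = 15 in init_scope. y = 2 in level1.
Step 2: level2() reads x = 15 and y = 2 from enclosing scopes.
Step 3: result = 15 * 2 = 30

The answer is 30.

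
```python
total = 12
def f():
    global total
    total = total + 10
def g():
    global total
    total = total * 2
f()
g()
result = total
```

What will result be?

Step 1: total = 12.
Step 2: f() adds 10: total = 12 + 10 = 22.
Step 3: g() doubles: total = 22 * 2 = 44.
Step 4: result = 44

The answer is 44.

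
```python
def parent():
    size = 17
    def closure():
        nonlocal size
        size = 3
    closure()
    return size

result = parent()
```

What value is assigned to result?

Step 1: parent() sets size = 17.
Step 2: closure() uses nonlocal to reassign size = 3.
Step 3: result = 3

The answer is 3.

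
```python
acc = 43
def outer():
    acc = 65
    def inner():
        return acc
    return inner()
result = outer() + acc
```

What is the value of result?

Step 1: Global acc = 43. outer() shadows with acc = 65.
Step 2: inner() returns enclosing acc = 65. outer() = 65.
Step 3: result = 65 + global acc (43) = 108

The answer is 108.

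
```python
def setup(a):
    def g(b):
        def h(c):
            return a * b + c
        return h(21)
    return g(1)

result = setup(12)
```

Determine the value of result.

Step 1: a = 12, b = 1, c = 21.
Step 2: h() computes a * b + c = 12 * 1 + 21 = 33.
Step 3: result = 33

The answer is 33.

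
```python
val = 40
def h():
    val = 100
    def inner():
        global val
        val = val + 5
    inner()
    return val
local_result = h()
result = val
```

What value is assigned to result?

Step 1: Global val = 40. h() creates local val = 100.
Step 2: inner() declares global val and adds 5: global val = 40 + 5 = 45.
Step 3: h() returns its local val = 100 (unaffected by inner).
Step 4: result = global val = 45

The answer is 45.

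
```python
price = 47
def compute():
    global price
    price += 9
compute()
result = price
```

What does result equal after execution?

Step 1: price = 47 globally.
Step 2: compute() modifies global price: price += 9 = 56.
Step 3: result = 56

The answer is 56.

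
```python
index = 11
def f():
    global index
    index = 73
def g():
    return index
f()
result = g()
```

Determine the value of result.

Step 1: index = 11.
Step 2: f() sets global index = 73.
Step 3: g() reads global index = 73. result = 73

The answer is 73.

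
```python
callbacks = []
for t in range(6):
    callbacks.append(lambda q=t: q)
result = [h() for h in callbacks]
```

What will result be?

Step 1: Default arg q=t captures t at each iteration.
Step 2: Each lambda has its own default: 0, 1, ..., 5.
Step 3: result = [0, 1, 2, 3, 4, 5]

The answer is [0, 1, 2, 3, 4, 5].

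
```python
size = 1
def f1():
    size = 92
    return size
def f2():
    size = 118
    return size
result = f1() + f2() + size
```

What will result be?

Step 1: Each function shadows global size with its own local.
Step 2: f1() returns 92, f2() returns 118.
Step 3: Global size = 1 is unchanged. result = 92 + 118 + 1 = 211

The answer is 211.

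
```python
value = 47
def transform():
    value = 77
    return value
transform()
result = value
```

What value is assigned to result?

Step 1: value = 47 globally.
Step 2: transform() creates a LOCAL value = 77 (no global keyword!).
Step 3: The global value is unchanged. result = 47

The answer is 47.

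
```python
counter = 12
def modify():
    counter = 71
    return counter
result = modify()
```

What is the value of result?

Step 1: Global counter = 12.
Step 2: modify() creates local counter = 71, shadowing the global.
Step 3: Returns local counter = 71. result = 71

The answer is 71.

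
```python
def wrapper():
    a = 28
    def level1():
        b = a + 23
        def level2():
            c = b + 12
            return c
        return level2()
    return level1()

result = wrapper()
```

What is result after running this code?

Step 1: a = 28. b = a + 23 = 51.
Step 2: c = b + 12 = 51 + 12 = 63.
Step 3: result = 63

The answer is 63.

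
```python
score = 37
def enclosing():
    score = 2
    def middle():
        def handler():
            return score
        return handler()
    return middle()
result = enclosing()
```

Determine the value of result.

Step 1: enclosing() defines score = 2. middle() and handler() have no local score.
Step 2: handler() checks local (none), enclosing middle() (none), enclosing enclosing() and finds score = 2.
Step 3: result = 2

The answer is 2.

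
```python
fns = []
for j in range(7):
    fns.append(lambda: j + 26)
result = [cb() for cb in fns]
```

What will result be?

Step 1: All lambdas capture j by reference. After the loop, j = 6.
Step 2: Each call returns 6 + 26 = 32.
Step 3: result = [32, 32, 32, 32, 32, 32, 32]

The answer is [32, 32, 32, 32, 32, 32, 32].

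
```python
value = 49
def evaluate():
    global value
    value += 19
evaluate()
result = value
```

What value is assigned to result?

Step 1: value = 49 globally.
Step 2: evaluate() modifies global value: value += 19 = 68.
Step 3: result = 68

The answer is 68.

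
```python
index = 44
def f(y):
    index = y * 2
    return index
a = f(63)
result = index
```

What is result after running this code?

Step 1: Global index = 44.
Step 2: f(63) creates local index = 63 * 2 = 126.
Step 3: Global index unchanged because no global keyword. result = 44

The answer is 44.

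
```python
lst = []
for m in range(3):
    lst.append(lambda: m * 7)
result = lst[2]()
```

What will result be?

Step 1: All lambdas reference the same variable m (late binding).
Step 2: After the loop, m = 2. Every lambda returns m * 7.
Step 3: lst[2]() = 2 * 7 = 14

The answer is 14.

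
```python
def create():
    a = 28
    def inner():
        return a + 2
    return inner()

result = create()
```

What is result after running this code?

Step 1: create() defines a = 28.
Step 2: inner() reads a = 28 from enclosing scope, returns 28 + 2 = 30.
Step 3: result = 30

The answer is 30.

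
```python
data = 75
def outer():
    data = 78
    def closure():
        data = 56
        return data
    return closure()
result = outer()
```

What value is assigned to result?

Step 1: Three scopes define data: global (75), outer (78), closure (56).
Step 2: closure() has its own local data = 56, which shadows both enclosing and global.
Step 3: result = 56 (local wins in LEGB)

The answer is 56.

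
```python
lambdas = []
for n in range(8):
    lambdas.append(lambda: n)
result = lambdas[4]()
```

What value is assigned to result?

Step 1: The loop creates 8 lambdas, all referencing the same variable n.
Step 2: After the loop, n = 7 (final value).
Step 3: lambdas[4]() looks up n at call time and finds 7. This is the late binding gotcha. result = 7

The answer is 7.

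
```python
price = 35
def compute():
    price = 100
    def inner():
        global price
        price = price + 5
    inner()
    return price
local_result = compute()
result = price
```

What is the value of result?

Step 1: Global price = 35. compute() creates local price = 100.
Step 2: inner() declares global price and adds 5: global price = 35 + 5 = 40.
Step 3: compute() returns its local price = 100 (unaffected by inner).
Step 4: result = global price = 40

The answer is 40.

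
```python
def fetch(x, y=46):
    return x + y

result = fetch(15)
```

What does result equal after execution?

Step 1: fetch(15) uses default y = 46.
Step 2: Returns 15 + 46 = 61.
Step 3: result = 61

The answer is 61.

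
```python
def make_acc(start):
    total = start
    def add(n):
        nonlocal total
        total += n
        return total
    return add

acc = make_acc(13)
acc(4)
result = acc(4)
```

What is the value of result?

Step 1: make_acc(13) creates closure with total = 13.
Step 2: First acc(4): total = 13 + 4 = 17.
Step 3: Second acc(4): total = 17 + 4 = 21. result = 21

The answer is 21.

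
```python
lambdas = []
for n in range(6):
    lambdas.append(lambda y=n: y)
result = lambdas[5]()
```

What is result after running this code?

Step 1: Default argument y=n captures n's value at each iteration.
Step 2: lambdas[5] captured y = 5 when n was 5.
Step 3: result = 5

The answer is 5.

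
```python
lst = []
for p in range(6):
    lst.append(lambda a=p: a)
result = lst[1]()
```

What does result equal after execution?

Step 1: Default argument a=p captures p's value at each iteration.
Step 2: lst[1] captured a = 1 when p was 1.
Step 3: result = 1

The answer is 1.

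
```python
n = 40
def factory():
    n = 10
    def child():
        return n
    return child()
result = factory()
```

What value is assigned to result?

Step 1: n = 40 globally, but factory() defines n = 10 locally.
Step 2: child() looks up n. Not in local scope, so checks enclosing scope (factory) and finds n = 10.
Step 3: result = 10

The answer is 10.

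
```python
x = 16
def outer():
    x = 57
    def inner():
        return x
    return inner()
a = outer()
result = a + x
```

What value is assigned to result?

Step 1: outer() has local x = 57. inner() reads from enclosing.
Step 2: outer() returns 57. Global x = 16 unchanged.
Step 3: result = 57 + 16 = 73

The answer is 73.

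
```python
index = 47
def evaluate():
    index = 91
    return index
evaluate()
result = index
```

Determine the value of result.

Step 1: Global index = 47.
Step 2: evaluate() creates local index = 91 (shadow, not modification).
Step 3: After evaluate() returns, global index is unchanged. result = 47

The answer is 47.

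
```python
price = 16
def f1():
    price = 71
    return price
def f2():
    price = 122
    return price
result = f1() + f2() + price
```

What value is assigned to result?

Step 1: Each function shadows global price with its own local.
Step 2: f1() returns 71, f2() returns 122.
Step 3: Global price = 16 is unchanged. result = 71 + 122 + 16 = 209

The answer is 209.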